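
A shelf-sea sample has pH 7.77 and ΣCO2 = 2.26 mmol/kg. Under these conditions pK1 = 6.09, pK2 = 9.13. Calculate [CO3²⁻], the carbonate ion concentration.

[CO3²⁻] = 0.0927 mmol/kg

α₂ = 1 / (1 + [H⁺]/K2 + [H⁺]²/(K1K2)) = 1 / (1 + 10^+1.36 + 10^-0.32)
   = 1 / (1 + 22.909 + 0.47863) = 1/24.387 = 0.04100
[CO3²⁻] = α₂ × DIC = 0.04100 × 2.26 = 0.0927 mmol/kg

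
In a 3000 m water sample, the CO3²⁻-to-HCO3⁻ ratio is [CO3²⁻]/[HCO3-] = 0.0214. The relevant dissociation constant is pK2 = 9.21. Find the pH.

pH = 7.54

From K2 = [H⁺][CO3²⁻]/[HCO3-]:  pH = pK2 + log₁₀([CO3²⁻]/[HCO3-])
log₁₀(0.0214) = -1.670
pH = 9.21 + (-1.670) = 7.54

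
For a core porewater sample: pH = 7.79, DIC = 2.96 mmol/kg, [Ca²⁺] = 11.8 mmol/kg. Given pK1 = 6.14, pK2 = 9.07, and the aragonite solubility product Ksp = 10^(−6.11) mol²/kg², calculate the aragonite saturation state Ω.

α₂ = 1 / (1 + [H⁺]/K2 + [H⁺]²/(K1K2)) = 1 / (1 + 10^+1.28 + 10^-0.37)
   = 1 / (1 + 19.055 + 0.42658) = 1/20.481 = 0.04883
[CO3²⁻] = α₂ × DIC = 0.04883 × 2.96 = 0.1445 mmol/kg
Ksp = 10^(−6.11) = 7.762×10^-7
Ω = [Ca²⁺][CO3²⁻]/Ksp = (11.8×10^-3)(1.445×10^-4) / 7.762×10^-7 = 2.20

Ω = 2.20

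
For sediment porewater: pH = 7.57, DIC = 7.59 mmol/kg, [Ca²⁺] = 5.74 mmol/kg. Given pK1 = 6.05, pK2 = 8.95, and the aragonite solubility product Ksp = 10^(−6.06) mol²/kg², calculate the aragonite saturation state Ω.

α₂ = 1 / (1 + [H⁺]/K2 + [H⁺]²/(K1K2)) = 1 / (1 + 10^+1.38 + 10^-0.14)
   = 1 / (1 + 23.988 + 0.72444) = 1/25.713 = 0.03889
[CO3²⁻] = α₂ × DIC = 0.03889 × 7.59 = 0.2952 mmol/kg
Ksp = 10^(−6.06) = 8.710×10^-7
Ω = [Ca²⁺][CO3²⁻]/Ksp = (5.74×10^-3)(2.952×10^-4) / 8.710×10^-7 = 1.95

Ω = 1.95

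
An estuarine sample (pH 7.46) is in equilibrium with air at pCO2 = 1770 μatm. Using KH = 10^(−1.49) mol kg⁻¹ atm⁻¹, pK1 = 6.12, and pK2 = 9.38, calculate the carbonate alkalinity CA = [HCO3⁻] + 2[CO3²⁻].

[CO2*] = KH · pCO2 = 10^(−1.49) × 1770×10^-6 = 5.728×10^-5 mol/kg
α₀ = 1/(1 + K1/[H⁺] + K1K2/[H⁺]²) = 1/(1 + 10^+1.34 + 10^-0.58) = 0.04321
DIC = [CO2*]/α₀ = 5.728×10^-5 / 0.04321 = 1.325 mmol/kg
CA = (α₁ + 2α₂)·DIC = (0.9454 + 2×0.01137) × 1.325 = 1.28 mmol/kg

CA = 1.28 mmol/kg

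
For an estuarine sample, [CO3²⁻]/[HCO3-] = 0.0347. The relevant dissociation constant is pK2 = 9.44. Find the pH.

From K2 = [H⁺][CO3²⁻]/[HCO3-]:  pH = pK2 + log₁₀([CO3²⁻]/[HCO3-])
log₁₀(0.0347) = -1.460
pH = 9.44 + (-1.460) = 7.98

pH = 7.98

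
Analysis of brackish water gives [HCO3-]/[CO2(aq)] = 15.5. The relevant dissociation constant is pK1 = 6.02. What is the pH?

From K1 = [H⁺][HCO3-]/[CO2(aq)]:  pH = pK1 + log₁₀([HCO3-]/[CO2(aq)])
log₁₀(15.5) = +1.190
pH = 6.02 + (+1.190) = 7.21

pH = 7.21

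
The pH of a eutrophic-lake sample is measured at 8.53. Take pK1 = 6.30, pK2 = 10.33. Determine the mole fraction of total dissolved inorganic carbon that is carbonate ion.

α₂ = 1 / (1 + [H⁺]/K2 + [H⁺]²/(K1K2)) = 1 / (1 + 10^+1.80 + 10^-0.43)
   = 1 / (1 + 63.096 + 0.37154) = 1/64.467 = 0.01551

α₂ = 0.0155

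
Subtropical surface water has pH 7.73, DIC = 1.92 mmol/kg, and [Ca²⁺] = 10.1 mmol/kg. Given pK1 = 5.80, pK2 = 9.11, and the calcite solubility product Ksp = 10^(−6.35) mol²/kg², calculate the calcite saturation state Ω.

α₂ = 1 / (1 + [H⁺]/K2 + [H⁺]²/(K1K2)) = 1 / (1 + 10^+1.38 + 10^-0.55)
   = 1 / (1 + 23.988 + 0.28184) = 1/25.270 = 0.03957
[CO3²⁻] = α₂ × DIC = 0.03957 × 1.92 = 0.07598 mmol/kg
Ksp = 10^(−6.35) = 4.467×10^-7
Ω = [Ca²⁺][CO3²⁻]/Ksp = (10.1×10^-3)(7.598×10^-5) / 4.467×10^-7 = 1.72

Ω = 1.72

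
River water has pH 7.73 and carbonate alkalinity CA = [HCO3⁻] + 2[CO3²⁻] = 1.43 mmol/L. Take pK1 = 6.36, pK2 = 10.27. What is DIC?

DIC = 1.49 mmol/L

CA = [HCO3⁻] + 2[CO3²⁻] = (α₁ + 2α₂)·DIC
At pH 7.73: [H⁺]/K1 = 10^-1.37 = 0.042658, K2/[H⁺] = 10^-2.54 = 0.0028840
α₁ = 1/(1 + 0.042658 + 0.0028840) = 1/1.0455 = 0.9564; α₂ = α₁·K2/[H⁺] = 0.002758
α₁ + 2α₂ = 0.9620
DIC = CA / (α₁ + 2α₂) = 1.43 / 0.9620 = 1.49 mmol/L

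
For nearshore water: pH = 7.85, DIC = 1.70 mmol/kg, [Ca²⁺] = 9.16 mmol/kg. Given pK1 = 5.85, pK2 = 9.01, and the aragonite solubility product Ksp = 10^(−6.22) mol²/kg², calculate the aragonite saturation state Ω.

α₂ = 1 / (1 + [H⁺]/K2 + [H⁺]²/(K1K2)) = 1 / (1 + 10^+1.16 + 10^-0.84)
   = 1 / (1 + 14.454 + 0.14454) = 1/15.599 = 0.06411
[CO3²⁻] = α₂ × DIC = 0.06411 × 1.70 = 0.1090 mmol/kg
Ksp = 10^(−6.22) = 6.026×10^-7
Ω = [Ca²⁺][CO3²⁻]/Ksp = (9.16×10^-3)(1.090×10^-4) / 6.026×10^-7 = 1.66

Ω = 1.66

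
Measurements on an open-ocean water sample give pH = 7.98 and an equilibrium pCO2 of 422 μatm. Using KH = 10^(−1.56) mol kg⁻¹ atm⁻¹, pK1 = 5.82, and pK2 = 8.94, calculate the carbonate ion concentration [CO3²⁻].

[CO3²⁻] = 0.184 mmol/kg

[CO2*] = KH · pCO2 = 10^(−1.56) × 422×10^-6 = 1.162×10^-5 mol/kg
α₀ = 1/(1 + K1/[H⁺] + K1K2/[H⁺]²) = 1/(1 + 10^+2.16 + 10^+1.20) = 0.006196
DIC = [CO2*]/α₀ = 1.162×10^-5 / 0.006196 = 1.876 mmol/kg
[CO3²⁻] = α₂·DIC; α₂ = 0.09820, so [CO3²⁻] = 0.09820 × 1.876 = 0.184 mmol/kg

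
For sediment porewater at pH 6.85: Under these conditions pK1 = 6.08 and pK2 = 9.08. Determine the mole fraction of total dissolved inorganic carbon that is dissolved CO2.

α₀ = 1 / (1 + K1/[H⁺] + K1K2/[H⁺]²) = 1 / (1 + 10^+0.77 + 10^-1.46)
   = 1 / (1 + 5.8884 + 0.034674) = 1/6.9231 = 0.1444

α₀ = 0.144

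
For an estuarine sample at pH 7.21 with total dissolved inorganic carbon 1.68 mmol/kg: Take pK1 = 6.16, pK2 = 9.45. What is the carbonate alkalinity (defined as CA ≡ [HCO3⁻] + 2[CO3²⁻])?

CA = 1.55 mmol/kg

CA = [HCO3⁻] + 2[CO3²⁻] = (α₁ + 2α₂)·DIC
At pH 7.21: [H⁺]/K1 = 10^-1.05 = 0.089125, K2/[H⁺] = 10^-2.24 = 0.0057544
α₁ = 1/(1 + 0.089125 + 0.0057544) = 1/1.0949 = 0.9133; α₂ = α₁·K2/[H⁺] = 0.005256
α₁ + 2α₂ = 0.9239
CA = 0.9239 × 1.68 = 1.55 mmol/kg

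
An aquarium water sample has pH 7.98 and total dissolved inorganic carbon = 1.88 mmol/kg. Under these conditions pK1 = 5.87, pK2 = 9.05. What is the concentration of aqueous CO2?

[CO2*] = 13.4 μmol/kg

α₀ = 1 / (1 + K1/[H⁺] + K1K2/[H⁺]²) = 1 / (1 + 10^+2.11 + 10^+1.04)
   = 1 / (1 + 128.82 + 10.965) = 1/140.79 = 0.007103
[CO2*] = α₀ × DIC = 0.007103 × 1.88 = 0.0134 mmol/kg = 13.4 μmol/kg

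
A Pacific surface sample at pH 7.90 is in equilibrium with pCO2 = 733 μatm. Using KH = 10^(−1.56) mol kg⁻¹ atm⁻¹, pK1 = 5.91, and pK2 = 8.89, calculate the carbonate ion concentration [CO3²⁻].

[CO2*] = KH · pCO2 = 10^(−1.56) × 733×10^-6 = 2.019×10^-5 mol/kg
α₀ = 1/(1 + K1/[H⁺] + K1K2/[H⁺]²) = 1/(1 + 10^+1.99 + 10^+1.00) = 0.009198
DIC = [CO2*]/α₀ = 2.019×10^-5 / 0.009198 = 2.195 mmol/kg
[CO3²⁻] = α₂·DIC; α₂ = 0.09198, so [CO3²⁻] = 0.09198 × 2.195 = 0.202 mmol/kg

[CO3²⁻] = 0.202 mmol/kg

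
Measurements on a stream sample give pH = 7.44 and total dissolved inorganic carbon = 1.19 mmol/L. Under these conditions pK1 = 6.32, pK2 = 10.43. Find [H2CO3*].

α₀ = 1 / (1 + K1/[H⁺] + K1K2/[H⁺]²) = 1 / (1 + 10^+1.12 + 10^-1.87)
   = 1 / (1 + 13.183 + 0.013490) = 1/14.196 = 0.07044
[CO2*] = α₀ × DIC = 0.07044 × 1.19 = 0.0838 mmol/L

[CO2*] = 0.0838 mmol/L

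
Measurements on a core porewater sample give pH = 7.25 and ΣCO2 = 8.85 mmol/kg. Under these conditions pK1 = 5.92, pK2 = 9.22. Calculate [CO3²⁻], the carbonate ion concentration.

[CO3²⁻] = 0.0897 mmol/kg

α₂ = 1 / (1 + [H⁺]/K2 + [H⁺]²/(K1K2)) = 1 / (1 + 10^+1.97 + 10^+0.64)
   = 1 / (1 + 93.325 + 4.3652) = 1/98.691 = 0.01013
[CO3²⁻] = α₂ × DIC = 0.01013 × 8.85 = 0.0897 mmol/kg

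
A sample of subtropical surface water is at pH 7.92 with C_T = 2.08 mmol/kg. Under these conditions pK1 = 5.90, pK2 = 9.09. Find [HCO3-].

[HCO3⁻] = 1.93 mmol/kg

α₁ = 1 / (1 + [H⁺]/K1 + K2/[H⁺]) = 1 / (1 + 10^-2.02 + 10^-1.17)
   = 1 / (1 + 0.0095499 + 0.067608) = 1/1.0772 = 0.9284
[HCO3⁻] = α₁ × DIC = 0.9284 × 2.08 = 1.93 mmol/kg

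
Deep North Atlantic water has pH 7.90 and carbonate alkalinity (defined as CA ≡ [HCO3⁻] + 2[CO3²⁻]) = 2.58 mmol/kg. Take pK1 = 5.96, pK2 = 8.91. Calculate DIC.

CA = [HCO3⁻] + 2[CO3²⁻] = (α₁ + 2α₂)·DIC
At pH 7.90: [H⁺]/K1 = 10^-1.94 = 0.011482, K2/[H⁺] = 10^-1.01 = 0.097724
α₁ = 1/(1 + 0.011482 + 0.097724) = 1/1.1092 = 0.9015; α₂ = α₁·K2/[H⁺] = 0.08810
α₁ + 2α₂ = 1.0778
DIC = CA / (α₁ + 2α₂) = 2.58 / 1.0778 = 2.39 mmol/kg

DIC = 2.39 mmol/kg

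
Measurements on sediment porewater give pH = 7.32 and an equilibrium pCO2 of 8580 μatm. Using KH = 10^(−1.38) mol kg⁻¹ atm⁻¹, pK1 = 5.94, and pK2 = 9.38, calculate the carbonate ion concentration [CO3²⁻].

[CO3²⁻] = 0.0747 mmol/kg

[CO2*] = KH · pCO2 = 10^(−1.38) × 8580×10^-6 = 3.577×10^-4 mol/kg
α₀ = 1/(1 + K1/[H⁺] + K1K2/[H⁺]²) = 1/(1 + 10^+1.38 + 10^-0.68) = 0.03969
DIC = [CO2*]/α₀ = 3.577×10^-4 / 0.03969 = 9.012 mmol/kg
[CO3²⁻] = α₂·DIC; α₂ = 0.008292, so [CO3²⁻] = 0.008292 × 9.012 = 0.0747 mmol/kg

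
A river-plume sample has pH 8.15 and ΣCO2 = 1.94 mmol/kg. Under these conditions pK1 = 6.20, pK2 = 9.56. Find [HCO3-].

α₁ = 1 / (1 + [H⁺]/K1 + K2/[H⁺]) = 1 / (1 + 10^-1.95 + 10^-1.41)
   = 1 / (1 + 0.011220 + 0.038905) = 1/1.0501 = 0.9523
[HCO3⁻] = α₁ × DIC = 0.9523 × 1.94 = 1.85 mmol/kg

[HCO3⁻] = 1.85 mmol/kg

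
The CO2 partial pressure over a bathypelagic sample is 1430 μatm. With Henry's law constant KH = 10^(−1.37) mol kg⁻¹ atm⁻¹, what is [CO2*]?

KH = 10^(−1.37) = 4.266×10^-2 mol kg⁻¹ atm⁻¹
[CO2*] = KH · pCO2 = 4.266×10^-2 × 1430×10^-6 atm = 6.10×10^-5 mol/kg

[CO2*] = 61.0 μmol/kg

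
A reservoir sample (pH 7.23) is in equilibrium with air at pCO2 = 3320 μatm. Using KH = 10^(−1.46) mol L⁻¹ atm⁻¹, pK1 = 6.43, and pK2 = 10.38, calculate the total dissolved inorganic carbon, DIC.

[CO2*] = KH · pCO2 = 10^(−1.46) × 3320×10^-6 = 1.151×10^-4 mol/L
α₀ = 1/(1 + K1/[H⁺] + K1K2/[H⁺]²) = 1/(1 + 10^+0.80 + 10^-2.35) = 0.1367
DIC = [CO2*]/α₀ = 1.151×10^-4 / 0.1367 = 0.842 mmol/L

DIC = 0.842 mmol/L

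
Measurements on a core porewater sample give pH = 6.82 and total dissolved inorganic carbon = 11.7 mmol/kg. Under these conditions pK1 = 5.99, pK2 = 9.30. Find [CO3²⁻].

[CO3²⁻] = 0.0337 mmol/kg

α₂ = 1 / (1 + [H⁺]/K2 + [H⁺]²/(K1K2)) = 1 / (1 + 10^+2.48 + 10^+1.65)
   = 1 / (1 + 302.00 + 44.668) = 1/347.66 = 0.002876
[CO3²⁻] = α₂ × DIC = 0.002876 × 11.7 = 0.0337 mmol/kg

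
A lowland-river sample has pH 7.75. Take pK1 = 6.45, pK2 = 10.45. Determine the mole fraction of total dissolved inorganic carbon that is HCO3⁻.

α₁ = 1 / (1 + [H⁺]/K1 + K2/[H⁺]) = 1 / (1 + 10^-1.30 + 10^-2.70)
   = 1 / (1 + 0.050119 + 0.0019953) = 1/1.0521 = 0.9505

α₁ = 0.950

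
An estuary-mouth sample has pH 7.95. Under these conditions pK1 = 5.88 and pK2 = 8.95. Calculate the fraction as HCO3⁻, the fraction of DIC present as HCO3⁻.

α₁ = 1 / (1 + [H⁺]/K1 + K2/[H⁺]) = 1 / (1 + 10^-2.07 + 10^-1.00)
   = 1 / (1 + 0.0085114 + 0.10000) = 1/1.1085 = 0.9021

α₁ = 0.902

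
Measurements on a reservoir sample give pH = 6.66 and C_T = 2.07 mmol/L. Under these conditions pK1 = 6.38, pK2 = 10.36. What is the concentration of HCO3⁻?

α₁ = 1 / (1 + [H⁺]/K1 + K2/[H⁺]) = 1 / (1 + 10^-0.28 + 10^-3.70)
   = 1 / (1 + 0.52481 + 0.00019953) = 1/1.5250 = 0.6557
[HCO3⁻] = α₁ × DIC = 0.6557 × 2.07 = 1.36 mmol/L

[HCO3⁻] = 1.36 mmol/L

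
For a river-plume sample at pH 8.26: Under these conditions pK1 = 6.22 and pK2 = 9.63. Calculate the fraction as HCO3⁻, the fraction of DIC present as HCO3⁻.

α₁ = 0.951

α₁ = 1 / (1 + [H⁺]/K1 + K2/[H⁺]) = 1 / (1 + 10^-2.04 + 10^-1.37)
   = 1 / (1 + 0.0091201 + 0.042658) = 1/1.0518 = 0.9508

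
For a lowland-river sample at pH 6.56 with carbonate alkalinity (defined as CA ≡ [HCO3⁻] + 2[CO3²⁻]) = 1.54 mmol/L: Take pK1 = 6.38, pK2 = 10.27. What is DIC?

CA = [HCO3⁻] + 2[CO3²⁻] = (α₁ + 2α₂)·DIC
At pH 6.56: [H⁺]/K1 = 10^-0.18 = 0.66069, K2/[H⁺] = 10^-3.71 = 0.00019498
α₁ = 1/(1 + 0.66069 + 0.00019498) = 1/1.6609 = 0.6021; α₂ = α₁·K2/[H⁺] = 0.0001174
α₁ + 2α₂ = 0.6023
DIC = CA / (α₁ + 2α₂) = 1.54 / 0.6023 = 2.56 mmol/L

DIC = 2.56 mmol/L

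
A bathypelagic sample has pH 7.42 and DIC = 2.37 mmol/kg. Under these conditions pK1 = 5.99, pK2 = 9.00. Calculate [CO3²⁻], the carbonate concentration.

α₂ = 1 / (1 + [H⁺]/K2 + [H⁺]²/(K1K2)) = 1 / (1 + 10^+1.58 + 10^+0.15)
   = 1 / (1 + 38.019 + 1.4125) = 1/40.431 = 0.02473
[CO3²⁻] = α₂ × DIC = 0.02473 × 2.37 = 0.0586 mmol/kg

[CO3²⁻] = 0.0586 mmol/kg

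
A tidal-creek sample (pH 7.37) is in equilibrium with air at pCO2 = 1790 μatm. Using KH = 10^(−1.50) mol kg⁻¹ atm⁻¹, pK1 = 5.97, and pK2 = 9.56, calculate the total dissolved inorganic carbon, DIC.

[CO2*] = KH · pCO2 = 10^(−1.50) × 1790×10^-6 = 5.660×10^-5 mol/kg
α₀ = 1/(1 + K1/[H⁺] + K1K2/[H⁺]²) = 1/(1 + 10^+1.40 + 10^-0.79) = 0.03805
DIC = [CO2*]/α₀ = 5.660×10^-5 / 0.03805 = 1.49 mmol/kg

DIC = 1.49 mmol/kg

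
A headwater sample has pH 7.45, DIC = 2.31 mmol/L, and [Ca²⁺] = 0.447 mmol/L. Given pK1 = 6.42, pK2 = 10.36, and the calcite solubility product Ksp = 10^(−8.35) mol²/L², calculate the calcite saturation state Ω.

α₂ = 1 / (1 + [H⁺]/K2 + [H⁺]²/(K1K2)) = 1 / (1 + 10^+2.91 + 10^+1.88)
   = 1 / (1 + 812.83 + 75.858) = 1/889.69 = 0.001124
[CO3²⁻] = α₂ × DIC = 0.001124 × 2.31 = 0.002596 mmol/L = 2.596 μmol/L
Ksp = 10^(−8.35) = 4.467×10^-9
Ω = [Ca²⁺][CO3²⁻]/Ksp = (0.447×10^-3)(2.596×10^-6) / 4.467×10^-9 = 0.260

Ω = 0.260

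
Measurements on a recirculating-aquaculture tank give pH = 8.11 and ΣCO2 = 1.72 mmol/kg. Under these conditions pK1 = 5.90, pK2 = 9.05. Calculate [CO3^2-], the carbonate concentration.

α₂ = 1 / (1 + [H⁺]/K2 + [H⁺]²/(K1K2)) = 1 / (1 + 10^+0.94 + 10^-1.27)
   = 1 / (1 + 8.7096 + 0.053703) = 1/9.7633 = 0.1024
[CO3²⁻] = α₂ × DIC = 0.1024 × 1.72 = 0.176 mmol/kg

[CO3²⁻] = 0.176 mmol/kg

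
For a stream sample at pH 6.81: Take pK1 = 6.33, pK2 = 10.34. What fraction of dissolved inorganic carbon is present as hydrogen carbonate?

α₁ = 1 / (1 + [H⁺]/K1 + K2/[H⁺]) = 1 / (1 + 10^-0.48 + 10^-3.53)
   = 1 / (1 + 0.33113 + 0.00029512) = 1/1.3314 = 0.7511

α₁ = 0.751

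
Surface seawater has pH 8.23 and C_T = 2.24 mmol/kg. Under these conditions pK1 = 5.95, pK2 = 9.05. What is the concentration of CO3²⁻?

α₂ = 1 / (1 + [H⁺]/K2 + [H⁺]²/(K1K2)) = 1 / (1 + 10^+0.82 + 10^-1.46)
   = 1 / (1 + 6.6069 + 0.034674) = 1/7.6416 = 0.1309
[CO3²⁻] = α₂ × DIC = 0.1309 × 2.24 = 0.293 mmol/kg

[CO3²⁻] = 0.293 mmol/kg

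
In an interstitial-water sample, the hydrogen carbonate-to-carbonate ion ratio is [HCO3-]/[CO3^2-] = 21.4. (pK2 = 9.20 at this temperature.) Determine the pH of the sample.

pH = 7.87

From K2 = [H⁺][CO3^2-]/[HCO3-]:  pH = pK2 − log₁₀([HCO3-]/[CO3^2-])
log₁₀(21.4) = +1.330
pH = 9.20 − (+1.330) = 7.87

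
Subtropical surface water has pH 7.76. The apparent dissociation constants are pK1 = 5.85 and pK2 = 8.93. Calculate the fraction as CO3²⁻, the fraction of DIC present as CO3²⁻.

α₂ = 1 / (1 + [H⁺]/K2 + [H⁺]²/(K1K2)) = 1 / (1 + 10^+1.17 + 10^-0.74)
   = 1 / (1 + 14.791 + 0.18197) = 1/15.973 = 0.06261

α₂ = 0.0626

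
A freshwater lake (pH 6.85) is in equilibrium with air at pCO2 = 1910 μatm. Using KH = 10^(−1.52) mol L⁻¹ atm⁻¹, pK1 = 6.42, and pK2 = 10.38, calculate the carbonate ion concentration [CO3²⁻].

[CO2*] = KH · pCO2 = 10^(−1.52) × 1910×10^-6 = 5.768×10^-5 mol/L
α₀ = 1/(1 + K1/[H⁺] + K1K2/[H⁺]²) = 1/(1 + 10^+0.43 + 10^-3.10) = 0.2708
DIC = [CO2*]/α₀ = 5.768×10^-5 / 0.2708 = 0.2130 mmol/L
[CO3²⁻] = α₂·DIC; α₂ = 0.0002151, so [CO3²⁻] = 0.0002151 × 0.2130 = 4.58×10^-5 mmol/L = 0.0458 μmol/L

[CO3²⁻] = 0.0458 μmol/L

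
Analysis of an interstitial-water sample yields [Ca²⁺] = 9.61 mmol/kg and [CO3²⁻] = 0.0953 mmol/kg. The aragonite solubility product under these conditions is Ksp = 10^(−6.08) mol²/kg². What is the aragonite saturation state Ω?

Ksp = 10^(−6.08) = 8.318×10^-7
Ω = [Ca²⁺][CO3²⁻]/Ksp = (9.61×10^-3)(0.0953×10^-3) / 8.318×10^-7 = 1.10

Ω = 1.10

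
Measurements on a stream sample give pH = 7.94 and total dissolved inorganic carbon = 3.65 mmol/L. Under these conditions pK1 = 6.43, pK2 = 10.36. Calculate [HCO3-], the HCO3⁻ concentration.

[HCO3⁻] = 3.53 mmol/L

α₁ = 1 / (1 + [H⁺]/K1 + K2/[H⁺]) = 1 / (1 + 10^-1.51 + 10^-2.42)
   = 1 / (1 + 0.030903 + 0.0038019) = 1/1.0347 = 0.9665
[HCO3⁻] = α₁ × DIC = 0.9665 × 3.65 = 3.53 mmol/L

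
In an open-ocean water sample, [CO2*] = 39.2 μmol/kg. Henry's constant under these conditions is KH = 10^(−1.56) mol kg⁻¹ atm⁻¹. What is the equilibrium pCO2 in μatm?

KH = 10^(−1.56) = 2.754×10^-2 mol kg⁻¹ atm⁻¹
pCO2 = [CO2*]/KH = 39.2×10^-6 / 2.754×10^-2 = 1.42×10^-3 atm = 1420 μatm

pCO2 = 1420 μatm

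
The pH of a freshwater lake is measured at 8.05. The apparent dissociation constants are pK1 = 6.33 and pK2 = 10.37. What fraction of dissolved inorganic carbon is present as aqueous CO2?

α₀ = 0.0186

α₀ = 1 / (1 + K1/[H⁺] + K1K2/[H⁺]²) = 1 / (1 + 10^+1.72 + 10^-0.60)
   = 1 / (1 + 52.481 + 0.25119) = 1/53.732 = 0.01861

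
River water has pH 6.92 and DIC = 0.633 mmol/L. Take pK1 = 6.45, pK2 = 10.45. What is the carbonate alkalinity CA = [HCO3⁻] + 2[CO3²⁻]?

CA = 0.473 mmol/L

CA = [HCO3⁻] + 2[CO3²⁻] = (α₁ + 2α₂)·DIC
At pH 6.92: [H⁺]/K1 = 10^-0.47 = 0.33884, K2/[H⁺] = 10^-3.53 = 0.00029512
α₁ = 1/(1 + 0.33884 + 0.00029512) = 1/1.3391 = 0.7467; α₂ = α₁·K2/[H⁺] = 0.0002204
α₁ + 2α₂ = 0.7472
CA = 0.7472 × 0.633 = 0.473 mmol/L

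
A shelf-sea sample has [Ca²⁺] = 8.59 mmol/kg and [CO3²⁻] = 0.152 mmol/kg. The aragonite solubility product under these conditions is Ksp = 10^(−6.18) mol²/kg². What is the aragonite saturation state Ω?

Ω = 1.98

Ksp = 10^(−6.18) = 6.607×10^-7
Ω = [Ca²⁺][CO3²⁻]/Ksp = (8.59×10^-3)(0.152×10^-3) / 6.607×10^-7 = 1.98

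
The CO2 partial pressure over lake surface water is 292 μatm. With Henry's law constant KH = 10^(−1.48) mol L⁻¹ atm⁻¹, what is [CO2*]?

[CO2*] = 9.67 μmol/L

KH = 10^(−1.48) = 3.311×10^-2 mol L⁻¹ atm⁻¹
[CO2*] = KH · pCO2 = 3.311×10^-2 × 292×10^-6 atm = 9.67×10^-6 mol/L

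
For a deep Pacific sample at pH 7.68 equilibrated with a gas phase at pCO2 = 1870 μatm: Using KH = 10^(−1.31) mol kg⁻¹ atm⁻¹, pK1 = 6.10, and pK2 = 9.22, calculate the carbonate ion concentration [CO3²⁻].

[CO2*] = KH · pCO2 = 10^(−1.31) × 1870×10^-6 = 9.159×10^-5 mol/kg
α₀ = 1/(1 + K1/[H⁺] + K1K2/[H⁺]²) = 1/(1 + 10^+1.58 + 10^+0.04) = 0.02493
DIC = [CO2*]/α₀ = 9.159×10^-5 / 0.02493 = 3.674 mmol/kg
[CO3²⁻] = α₂·DIC; α₂ = 0.02733, so [CO3²⁻] = 0.02733 × 3.674 = 0.100 mmol/kg

[CO3²⁻] = 0.100 mmol/kg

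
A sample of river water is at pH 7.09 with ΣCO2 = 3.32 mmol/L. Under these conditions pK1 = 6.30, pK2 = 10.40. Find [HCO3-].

[HCO3⁻] = 2.86 mmol/L

α₁ = 1 / (1 + [H⁺]/K1 + K2/[H⁺]) = 1 / (1 + 10^-0.79 + 10^-3.31)
   = 1 / (1 + 0.16218 + 0.00048978) = 1/1.1627 = 0.8601
[HCO3⁻] = α₁ × DIC = 0.8601 × 3.32 = 2.86 mmol/L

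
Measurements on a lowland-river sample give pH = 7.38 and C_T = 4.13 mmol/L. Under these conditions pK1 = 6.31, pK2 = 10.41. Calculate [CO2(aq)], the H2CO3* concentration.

α₀ = 1 / (1 + K1/[H⁺] + K1K2/[H⁺]²) = 1 / (1 + 10^+1.07 + 10^-1.96)
   = 1 / (1 + 11.749 + 0.010965) = 1/12.760 = 0.07837
[CO2*] = α₀ × DIC = 0.07837 × 4.13 = 0.324 mmol/L

[CO2*] = 0.324 mmol/L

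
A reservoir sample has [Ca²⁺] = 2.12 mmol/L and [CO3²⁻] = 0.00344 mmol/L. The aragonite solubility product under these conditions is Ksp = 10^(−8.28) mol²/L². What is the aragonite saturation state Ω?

Ksp = 10^(−8.28) = 5.248×10^-9
Ω = [Ca²⁺][CO3²⁻]/Ksp = (2.12×10^-3)(0.00344×10^-3) / 5.248×10^-9 = 1.39

Ω = 1.39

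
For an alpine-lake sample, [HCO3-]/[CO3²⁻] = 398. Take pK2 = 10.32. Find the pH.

pH = 7.72

From K2 = [H⁺][CO3²⁻]/[HCO3-]:  pH = pK2 − log₁₀([HCO3-]/[CO3²⁻])
log₁₀(398) = +2.600
pH = 10.32 − (+2.600) = 7.72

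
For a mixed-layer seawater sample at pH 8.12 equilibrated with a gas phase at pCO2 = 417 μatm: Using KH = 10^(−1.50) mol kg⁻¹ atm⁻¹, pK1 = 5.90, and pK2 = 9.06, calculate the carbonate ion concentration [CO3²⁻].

[CO3²⁻] = 0.251 mmol/kg

[CO2*] = KH · pCO2 = 10^(−1.50) × 417×10^-6 = 1.319×10^-5 mol/kg
α₀ = 1/(1 + K1/[H⁺] + K1K2/[H⁺]²) = 1/(1 + 10^+2.22 + 10^+1.28) = 0.005376
DIC = [CO2*]/α₀ = 1.319×10^-5 / 0.005376 = 2.453 mmol/kg
[CO3²⁻] = α₂·DIC; α₂ = 0.1024, so [CO3²⁻] = 0.1024 × 2.453 = 0.251 mmol/kg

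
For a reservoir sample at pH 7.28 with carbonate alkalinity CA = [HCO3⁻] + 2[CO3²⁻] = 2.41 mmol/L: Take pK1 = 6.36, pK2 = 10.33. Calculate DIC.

DIC = 2.70 mmol/L

CA = [HCO3⁻] + 2[CO3²⁻] = (α₁ + 2α₂)·DIC
At pH 7.28: [H⁺]/K1 = 10^-0.92 = 0.12023, K2/[H⁺] = 10^-3.05 = 0.00089125
α₁ = 1/(1 + 0.12023 + 0.00089125) = 1/1.1211 = 0.8920; α₂ = α₁·K2/[H⁺] = 0.0007950
α₁ + 2α₂ = 0.8936
DIC = CA / (α₁ + 2α₂) = 2.41 / 0.8936 = 2.70 mmol/L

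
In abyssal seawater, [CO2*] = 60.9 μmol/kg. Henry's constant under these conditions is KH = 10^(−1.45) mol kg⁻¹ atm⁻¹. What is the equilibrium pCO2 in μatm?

KH = 10^(−1.45) = 3.548×10^-2 mol kg⁻¹ atm⁻¹
pCO2 = [CO2*]/KH = 60.9×10^-6 / 3.548×10^-2 = 1.72×10^-3 atm = 1720 μatm

pCO2 = 1720 μatm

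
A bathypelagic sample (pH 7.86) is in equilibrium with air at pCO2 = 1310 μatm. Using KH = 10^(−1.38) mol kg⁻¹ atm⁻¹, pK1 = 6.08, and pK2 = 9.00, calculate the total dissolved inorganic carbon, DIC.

[CO2*] = KH · pCO2 = 10^(−1.38) × 1310×10^-6 = 5.461×10^-5 mol/kg
α₀ = 1/(1 + K1/[H⁺] + K1K2/[H⁺]²) = 1/(1 + 10^+1.78 + 10^+0.64) = 0.01524
DIC = [CO2*]/α₀ = 5.461×10^-5 / 0.01524 = 3.58 mmol/kg

DIC = 3.58 mmol/kg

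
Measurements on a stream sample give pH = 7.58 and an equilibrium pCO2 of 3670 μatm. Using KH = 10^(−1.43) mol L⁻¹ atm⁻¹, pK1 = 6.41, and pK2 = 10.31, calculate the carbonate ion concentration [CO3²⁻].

[CO2*] = KH · pCO2 = 10^(−1.43) × 3670×10^-6 = 1.364×10^-4 mol/L
α₀ = 1/(1 + K1/[H⁺] + K1K2/[H⁺]²) = 1/(1 + 10^+1.17 + 10^-1.56) = 0.06322
DIC = [CO2*]/α₀ = 1.364×10^-4 / 0.06322 = 2.157 mmol/L
[CO3²⁻] = α₂·DIC; α₂ = 0.001741, so [CO3²⁻] = 0.001741 × 2.157 = 0.00376 mmol/L = 3.76 μmol/L

[CO3²⁻] = 3.76 μmol/L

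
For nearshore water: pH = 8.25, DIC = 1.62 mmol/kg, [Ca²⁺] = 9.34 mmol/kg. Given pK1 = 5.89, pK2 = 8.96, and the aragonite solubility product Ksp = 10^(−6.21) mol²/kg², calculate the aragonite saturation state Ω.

Ω = 3.99

α₂ = 1 / (1 + [H⁺]/K2 + [H⁺]²/(K1K2)) = 1 / (1 + 10^+0.71 + 10^-1.65)
   = 1 / (1 + 5.1286 + 0.022387) = 1/6.1510 = 0.1626
[CO3²⁻] = α₂ × DIC = 0.1626 × 1.62 = 0.2634 mmol/kg
Ksp = 10^(−6.21) = 6.166×10^-7
Ω = [Ca²⁺][CO3²⁻]/Ksp = (9.34×10^-3)(2.634×10^-4) / 6.166×10^-7 = 3.99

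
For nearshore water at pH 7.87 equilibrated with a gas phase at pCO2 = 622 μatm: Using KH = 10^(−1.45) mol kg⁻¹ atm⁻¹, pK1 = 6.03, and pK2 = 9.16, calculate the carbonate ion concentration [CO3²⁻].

[CO2*] = KH · pCO2 = 10^(−1.45) × 622×10^-6 = 2.207×10^-5 mol/kg
α₀ = 1/(1 + K1/[H⁺] + K1K2/[H⁺]²) = 1/(1 + 10^+1.84 + 10^+0.55) = 0.01356
DIC = [CO2*]/α₀ = 2.207×10^-5 / 0.01356 = 1.627 mmol/kg
[CO3²⁻] = α₂·DIC; α₂ = 0.04812, so [CO3²⁻] = 0.04812 × 1.627 = 0.0783 mmol/kg

[CO3²⁻] = 0.0783 mmol/kg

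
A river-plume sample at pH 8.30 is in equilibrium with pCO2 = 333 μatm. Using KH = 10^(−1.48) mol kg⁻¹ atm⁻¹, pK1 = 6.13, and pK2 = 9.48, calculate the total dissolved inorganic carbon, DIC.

[CO2*] = KH · pCO2 = 10^(−1.48) × 333×10^-6 = 1.103×10^-5 mol/kg
α₀ = 1/(1 + K1/[H⁺] + K1K2/[H⁺]²) = 1/(1 + 10^+2.17 + 10^+0.99) = 0.006302
DIC = [CO2*]/α₀ = 1.103×10^-5 / 0.006302 = 1.75 mmol/kg

DIC = 1.75 mmol/kg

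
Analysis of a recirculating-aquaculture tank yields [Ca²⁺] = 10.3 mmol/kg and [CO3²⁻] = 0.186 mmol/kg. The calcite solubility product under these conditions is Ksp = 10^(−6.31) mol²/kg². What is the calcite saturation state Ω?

Ω = 3.91

Ksp = 10^(−6.31) = 4.898×10^-7
Ω = [Ca²⁺][CO3²⁻]/Ksp = (10.3×10^-3)(0.186×10^-3) / 4.898×10^-7 = 3.91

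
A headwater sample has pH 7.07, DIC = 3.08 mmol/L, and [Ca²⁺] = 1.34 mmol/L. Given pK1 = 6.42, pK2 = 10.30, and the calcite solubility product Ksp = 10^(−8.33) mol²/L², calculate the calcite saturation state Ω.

Ω = 0.424

α₂ = 1 / (1 + [H⁺]/K2 + [H⁺]²/(K1K2)) = 1 / (1 + 10^+3.23 + 10^+2.58)
   = 1 / (1 + 1698.2 + 380.19) = 1/2079.4 = 0.0004809
[CO3²⁻] = α₂ × DIC = 0.0004809 × 3.08 = 0.001481 mmol/L = 1.481 μmol/L
Ksp = 10^(−8.33) = 4.677×10^-9
Ω = [Ca²⁺][CO3²⁻]/Ksp = (1.34×10^-3)(1.481×10^-6) / 4.677×10^-9 = 0.424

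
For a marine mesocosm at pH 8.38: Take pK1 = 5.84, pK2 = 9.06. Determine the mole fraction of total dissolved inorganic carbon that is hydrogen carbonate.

α₁ = 0.825

α₁ = 1 / (1 + [H⁺]/K1 + K2/[H⁺]) = 1 / (1 + 10^-2.54 + 10^-0.68)
   = 1 / (1 + 0.0028840 + 0.20893) = 1/1.2118 = 0.8252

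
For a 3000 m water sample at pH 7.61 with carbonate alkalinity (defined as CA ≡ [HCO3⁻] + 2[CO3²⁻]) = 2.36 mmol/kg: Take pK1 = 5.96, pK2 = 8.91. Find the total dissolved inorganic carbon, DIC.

CA = [HCO3⁻] + 2[CO3²⁻] = (α₁ + 2α₂)·DIC
At pH 7.61: [H⁺]/K1 = 10^-1.65 = 0.022387, K2/[H⁺] = 10^-1.30 = 0.050119
α₁ = 1/(1 + 0.022387 + 0.050119) = 1/1.0725 = 0.9324; α₂ = α₁·K2/[H⁺] = 0.04673
α₁ + 2α₂ = 1.0259
DIC = CA / (α₁ + 2α₂) = 2.36 / 1.0259 = 2.30 mmol/kg

DIC = 2.30 mmol/kg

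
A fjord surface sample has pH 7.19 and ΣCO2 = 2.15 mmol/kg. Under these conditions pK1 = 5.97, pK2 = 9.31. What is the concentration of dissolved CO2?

α₀ = 1 / (1 + K1/[H⁺] + K1K2/[H⁺]²) = 1 / (1 + 10^+1.22 + 10^-0.90)
   = 1 / (1 + 16.596 + 0.12589) = 1/17.722 = 0.05643
[CO2*] = α₀ × DIC = 0.05643 × 2.15 = 0.121 mmol/kg

[CO2*] = 0.121 mmol/kg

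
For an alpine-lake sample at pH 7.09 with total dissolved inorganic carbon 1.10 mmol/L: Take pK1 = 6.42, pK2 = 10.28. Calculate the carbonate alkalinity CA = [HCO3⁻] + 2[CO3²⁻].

CA = 0.907 mmol/L

CA = [HCO3⁻] + 2[CO3²⁻] = (α₁ + 2α₂)·DIC
At pH 7.09: [H⁺]/K1 = 10^-0.67 = 0.21380, K2/[H⁺] = 10^-3.19 = 0.00064565
α₁ = 1/(1 + 0.21380 + 0.00064565) = 1/1.2144 = 0.8234; α₂ = α₁·K2/[H⁺] = 0.0005316
α₁ + 2α₂ = 0.8245
CA = 0.8245 × 1.10 = 0.907 mmol/L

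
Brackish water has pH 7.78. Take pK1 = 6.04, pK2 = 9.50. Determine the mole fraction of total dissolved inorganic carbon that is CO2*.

α₀ = 0.0175

α₀ = 1 / (1 + K1/[H⁺] + K1K2/[H⁺]²) = 1 / (1 + 10^+1.74 + 10^+0.02)
   = 1 / (1 + 54.954 + 1.0471) = 1/57.001 = 0.01754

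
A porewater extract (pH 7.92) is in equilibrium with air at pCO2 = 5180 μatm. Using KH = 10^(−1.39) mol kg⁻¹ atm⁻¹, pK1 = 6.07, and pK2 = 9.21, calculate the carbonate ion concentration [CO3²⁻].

[CO2*] = KH · pCO2 = 10^(−1.39) × 5180×10^-6 = 2.110×10^-4 mol/kg
α₀ = 1/(1 + K1/[H⁺] + K1K2/[H⁺]²) = 1/(1 + 10^+1.85 + 10^+0.56) = 0.01326
DIC = [CO2*]/α₀ = 2.110×10^-4 / 0.01326 = 15.92 mmol/kg
[CO3²⁻] = α₂·DIC; α₂ = 0.04814, so [CO3²⁻] = 0.04814 × 15.92 = 0.766 mmol/kg

[CO3²⁻] = 0.766 mmol/kg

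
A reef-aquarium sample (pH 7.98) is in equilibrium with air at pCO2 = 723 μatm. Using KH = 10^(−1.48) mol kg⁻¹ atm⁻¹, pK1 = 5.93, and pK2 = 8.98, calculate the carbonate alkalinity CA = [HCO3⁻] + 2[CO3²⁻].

CA = 3.22 mmol/kg

[CO2*] = KH · pCO2 = 10^(−1.48) × 723×10^-6 = 2.394×10^-5 mol/kg
α₀ = 1/(1 + K1/[H⁺] + K1K2/[H⁺]²) = 1/(1 + 10^+2.05 + 10^+1.05) = 0.008037
DIC = [CO2*]/α₀ = 2.394×10^-5 / 0.008037 = 2.979 mmol/kg
CA = (α₁ + 2α₂)·DIC = (0.9018 + 2×0.09018) × 2.979 = 3.22 mmol/kg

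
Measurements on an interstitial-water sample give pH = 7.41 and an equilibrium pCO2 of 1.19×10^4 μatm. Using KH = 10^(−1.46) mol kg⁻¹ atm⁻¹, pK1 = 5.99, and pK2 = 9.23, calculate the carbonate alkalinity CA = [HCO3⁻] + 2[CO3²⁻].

CA = 11.2 mmol/kg

[CO2*] = KH · pCO2 = 10^(−1.46) × 1.19×10^4×10^-6 = 4.126×10^-4 mol/kg
α₀ = 1/(1 + K1/[H⁺] + K1K2/[H⁺]²) = 1/(1 + 10^+1.42 + 10^-0.40) = 0.03610
DIC = [CO2*]/α₀ = 4.126×10^-4 / 0.03610 = 11.43 mmol/kg
CA = (α₁ + 2α₂)·DIC = (0.9495 + 2×0.01437) × 11.43 = 11.2 mmol/kg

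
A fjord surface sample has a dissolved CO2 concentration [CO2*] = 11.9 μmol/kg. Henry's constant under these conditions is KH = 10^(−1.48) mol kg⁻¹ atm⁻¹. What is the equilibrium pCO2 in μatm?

pCO2 = 359 μatm

KH = 10^(−1.48) = 3.311×10^-2 mol kg⁻¹ atm⁻¹
pCO2 = [CO2*]/KH = 11.9×10^-6 / 3.311×10^-2 = 3.59×10^-4 atm = 359 μatm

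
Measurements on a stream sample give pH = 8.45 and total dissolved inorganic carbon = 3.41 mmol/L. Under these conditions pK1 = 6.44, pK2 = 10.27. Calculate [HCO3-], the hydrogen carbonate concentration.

α₁ = 1 / (1 + [H⁺]/K1 + K2/[H⁺]) = 1 / (1 + 10^-2.01 + 10^-1.82)
   = 1 / (1 + 0.0097724 + 0.015136) = 1/1.0249 = 0.9757
[HCO3⁻] = α₁ × DIC = 0.9757 × 3.41 = 3.33 mmol/L

[HCO3⁻] = 3.33 mmol/L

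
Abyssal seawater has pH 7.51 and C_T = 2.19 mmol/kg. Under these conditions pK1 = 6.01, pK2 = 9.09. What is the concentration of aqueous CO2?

α₀ = 1 / (1 + K1/[H⁺] + K1K2/[H⁺]²) = 1 / (1 + 10^+1.50 + 10^-0.08)
   = 1 / (1 + 31.623 + 0.83176) = 1/33.455 = 0.02989
[CO2*] = α₀ × DIC = 0.02989 × 2.19 = 0.0655 mmol/kg

[CO2*] = 0.0655 mmol/kg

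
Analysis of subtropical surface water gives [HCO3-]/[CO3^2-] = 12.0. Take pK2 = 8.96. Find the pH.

From K2 = [H⁺][CO3^2-]/[HCO3-]:  pH = pK2 − log₁₀([HCO3-]/[CO3^2-])
log₁₀(12.0) = +1.079
pH = 8.96 − (+1.079) = 7.88

pH = 7.88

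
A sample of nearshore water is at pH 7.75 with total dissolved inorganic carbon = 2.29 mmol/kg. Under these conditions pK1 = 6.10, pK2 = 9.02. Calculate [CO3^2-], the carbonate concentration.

α₂ = 1 / (1 + [H⁺]/K2 + [H⁺]²/(K1K2)) = 1 / (1 + 10^+1.27 + 10^-0.38)
   = 1 / (1 + 18.621 + 0.41687) = 1/20.038 = 0.04991
[CO3²⁻] = α₂ × DIC = 0.04991 × 2.29 = 0.114 mmol/kg

[CO3²⁻] = 0.114 mmol/kg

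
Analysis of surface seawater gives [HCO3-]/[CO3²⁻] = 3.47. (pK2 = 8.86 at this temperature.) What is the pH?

From K2 = [H⁺][CO3²⁻]/[HCO3-]:  pH = pK2 − log₁₀([HCO3-]/[CO3²⁻])
log₁₀(3.47) = +0.540
pH = 8.86 − (+0.540) = 8.32

pH = 8.32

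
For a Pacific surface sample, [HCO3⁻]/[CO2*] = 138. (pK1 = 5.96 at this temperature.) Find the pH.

pH = 8.10

From K1 = [H⁺][HCO3⁻]/[CO2*]:  pH = pK1 + log₁₀([HCO3⁻]/[CO2*])
log₁₀(138) = +2.140
pH = 5.96 + (+2.140) = 8.10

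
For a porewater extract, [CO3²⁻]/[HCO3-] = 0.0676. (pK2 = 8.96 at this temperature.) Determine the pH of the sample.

pH = 7.79

From K2 = [H⁺][CO3²⁻]/[HCO3-]:  pH = pK2 + log₁₀([CO3²⁻]/[HCO3-])
log₁₀(0.0676) = -1.170
pH = 8.96 + (-1.170) = 7.79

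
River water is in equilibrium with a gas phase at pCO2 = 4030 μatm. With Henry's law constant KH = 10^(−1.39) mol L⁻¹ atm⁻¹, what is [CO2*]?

[CO2*] = 164 μmol/L

KH = 10^(−1.39) = 4.074×10^-2 mol L⁻¹ atm⁻¹
[CO2*] = KH · pCO2 = 4.074×10^-2 × 4030×10^-6 atm = 1.64×10^-4 mol/L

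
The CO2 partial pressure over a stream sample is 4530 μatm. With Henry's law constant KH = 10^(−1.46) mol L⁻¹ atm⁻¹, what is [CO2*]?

[CO2*] = 157 μmol/L

KH = 10^(−1.46) = 3.467×10^-2 mol L⁻¹ atm⁻¹
[CO2*] = KH · pCO2 = 3.467×10^-2 × 4530×10^-6 atm = 1.57×10^-4 mol/L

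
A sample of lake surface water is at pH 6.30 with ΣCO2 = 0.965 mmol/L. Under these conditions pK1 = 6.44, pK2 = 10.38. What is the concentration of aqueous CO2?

[CO2*] = 0.560 mmol/L

α₀ = 1 / (1 + K1/[H⁺] + K1K2/[H⁺]²) = 1 / (1 + 10^-0.14 + 10^-4.22)
   = 1 / (1 + 0.72444 + 6.0256×10^-5) = 1/1.7245 = 0.5799
[CO2*] = α₀ × DIC = 0.5799 × 0.965 = 0.560 mmol/L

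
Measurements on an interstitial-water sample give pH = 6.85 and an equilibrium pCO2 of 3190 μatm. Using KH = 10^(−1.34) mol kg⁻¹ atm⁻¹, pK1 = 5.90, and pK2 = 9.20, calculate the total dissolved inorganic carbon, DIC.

[CO2*] = KH · pCO2 = 10^(−1.34) × 3190×10^-6 = 1.458×10^-4 mol/kg
α₀ = 1/(1 + K1/[H⁺] + K1K2/[H⁺]²) = 1/(1 + 10^+0.95 + 10^-1.40) = 0.1005
DIC = [CO2*]/α₀ = 1.458×10^-4 / 0.1005 = 1.45 mmol/kg

DIC = 1.45 mmol/kg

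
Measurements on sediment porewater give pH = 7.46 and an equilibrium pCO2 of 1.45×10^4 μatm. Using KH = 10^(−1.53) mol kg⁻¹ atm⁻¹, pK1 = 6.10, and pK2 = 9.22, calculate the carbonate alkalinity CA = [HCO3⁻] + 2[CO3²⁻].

CA = 10.1 mmol/kg

[CO2*] = KH · pCO2 = 10^(−1.53) × 1.45×10^4×10^-6 = 4.279×10^-4 mol/kg
α₀ = 1/(1 + K1/[H⁺] + K1K2/[H⁺]²) = 1/(1 + 10^+1.36 + 10^-0.40) = 0.04114
DIC = [CO2*]/α₀ = 4.279×10^-4 / 0.04114 = 10.40 mmol/kg
CA = (α₁ + 2α₂)·DIC = (0.9425 + 2×0.01638) × 10.40 = 10.1 mmol/kg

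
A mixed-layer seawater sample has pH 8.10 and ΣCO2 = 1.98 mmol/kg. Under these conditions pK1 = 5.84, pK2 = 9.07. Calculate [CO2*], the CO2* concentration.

[CO2*] = 9.78 μmol/kg

α₀ = 1 / (1 + K1/[H⁺] + K1K2/[H⁺]²) = 1 / (1 + 10^+2.26 + 10^+1.29)
   = 1 / (1 + 181.97 + 19.498) = 1/202.47 = 0.004939
[CO2*] = α₀ × DIC = 0.004939 × 1.98 = 0.00978 mmol/kg = 9.78 μmol/kg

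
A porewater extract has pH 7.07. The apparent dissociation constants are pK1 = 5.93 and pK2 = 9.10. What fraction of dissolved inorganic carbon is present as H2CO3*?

α₀ = 0.0670

α₀ = 1 / (1 + K1/[H⁺] + K1K2/[H⁺]²) = 1 / (1 + 10^+1.14 + 10^-0.89)
   = 1 / (1 + 13.804 + 0.12882) = 1/14.933 = 0.06697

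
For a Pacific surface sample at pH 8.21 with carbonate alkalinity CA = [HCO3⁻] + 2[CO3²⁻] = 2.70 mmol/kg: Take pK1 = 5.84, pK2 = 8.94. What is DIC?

CA = [HCO3⁻] + 2[CO3²⁻] = (α₁ + 2α₂)·DIC
At pH 8.21: [H⁺]/K1 = 10^-2.37 = 0.0042658, K2/[H⁺] = 10^-0.73 = 0.18621
α₁ = 1/(1 + 0.0042658 + 0.18621) = 1/1.1905 = 0.8400; α₂ = α₁·K2/[H⁺] = 0.1564
α₁ + 2α₂ = 1.1528
DIC = CA / (α₁ + 2α₂) = 2.70 / 1.1528 = 2.34 mmol/kg

DIC = 2.34 mmol/kg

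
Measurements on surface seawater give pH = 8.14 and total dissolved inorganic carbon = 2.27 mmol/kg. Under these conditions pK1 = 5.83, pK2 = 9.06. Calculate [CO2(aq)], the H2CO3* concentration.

α₀ = 1 / (1 + K1/[H⁺] + K1K2/[H⁺]²) = 1 / (1 + 10^+2.31 + 10^+1.39)
   = 1 / (1 + 204.17 + 24.547) = 1/229.72 = 0.004353
[CO2*] = α₀ × DIC = 0.004353 × 2.27 = 0.00988 mmol/kg = 9.88 μmol/kg

[CO2*] = 9.88 μmol/kg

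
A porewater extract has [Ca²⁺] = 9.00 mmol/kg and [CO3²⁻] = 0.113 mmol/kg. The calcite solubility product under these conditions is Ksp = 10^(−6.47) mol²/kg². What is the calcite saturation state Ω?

Ksp = 10^(−6.47) = 3.388×10^-7
Ω = [Ca²⁺][CO3²⁻]/Ksp = (9.00×10^-3)(0.113×10^-3) / 3.388×10^-7 = 3.00

Ω = 3.00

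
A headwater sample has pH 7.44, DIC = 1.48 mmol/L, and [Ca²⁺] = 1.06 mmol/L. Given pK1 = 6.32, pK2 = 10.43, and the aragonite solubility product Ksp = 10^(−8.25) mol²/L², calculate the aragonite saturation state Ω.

Ω = 0.265

α₂ = 1 / (1 + [H⁺]/K2 + [H⁺]²/(K1K2)) = 1 / (1 + 10^+2.99 + 10^+1.87)
   = 1 / (1 + 977.24 + 74.131) = 1/1052.4 = 0.0009502
[CO3²⁻] = α₂ × DIC = 0.0009502 × 1.48 = 0.001406 mmol/L = 1.406 μmol/L
Ksp = 10^(−8.25) = 5.623×10^-9
Ω = [Ca²⁺][CO3²⁻]/Ksp = (1.06×10^-3)(1.406×10^-6) / 5.623×10^-9 = 0.265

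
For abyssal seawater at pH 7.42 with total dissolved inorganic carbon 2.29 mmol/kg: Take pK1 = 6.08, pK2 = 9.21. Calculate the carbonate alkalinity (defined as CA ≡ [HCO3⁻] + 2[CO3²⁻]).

CA = [HCO3⁻] + 2[CO3²⁻] = (α₁ + 2α₂)·DIC
At pH 7.42: [H⁺]/K1 = 10^-1.34 = 0.045709, K2/[H⁺] = 10^-1.79 = 0.016218
α₁ = 1/(1 + 0.045709 + 0.016218) = 1/1.0619 = 0.9417; α₂ = α₁·K2/[H⁺] = 0.01527
α₁ + 2α₂ = 0.9722
CA = 0.9722 × 2.29 = 2.23 mmol/kg

CA = 2.23 mmol/kg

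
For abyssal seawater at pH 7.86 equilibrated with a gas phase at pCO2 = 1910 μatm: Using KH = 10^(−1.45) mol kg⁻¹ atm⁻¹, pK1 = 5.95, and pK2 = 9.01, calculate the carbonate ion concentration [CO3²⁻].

[CO3²⁻] = 0.390 mmol/kg

[CO2*] = KH · pCO2 = 10^(−1.45) × 1910×10^-6 = 6.777×10^-5 mol/kg
α₀ = 1/(1 + K1/[H⁺] + K1K2/[H⁺]²) = 1/(1 + 10^+1.91 + 10^+0.76) = 0.01136
DIC = [CO2*]/α₀ = 6.777×10^-5 / 0.01136 = 5.966 mmol/kg
[CO3²⁻] = α₂·DIC; α₂ = 0.06536, so [CO3²⁻] = 0.06536 × 5.966 = 0.390 mmol/kg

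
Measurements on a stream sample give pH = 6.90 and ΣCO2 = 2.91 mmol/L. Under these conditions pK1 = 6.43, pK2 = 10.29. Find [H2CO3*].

α₀ = 1 / (1 + K1/[H⁺] + K1K2/[H⁺]²) = 1 / (1 + 10^+0.47 + 10^-2.92)
   = 1 / (1 + 2.9512 + 0.0012023) = 1/3.9524 = 0.2530
[CO2*] = α₀ × DIC = 0.2530 × 2.91 = 0.736 mmol/L

[CO2*] = 0.736 mmol/L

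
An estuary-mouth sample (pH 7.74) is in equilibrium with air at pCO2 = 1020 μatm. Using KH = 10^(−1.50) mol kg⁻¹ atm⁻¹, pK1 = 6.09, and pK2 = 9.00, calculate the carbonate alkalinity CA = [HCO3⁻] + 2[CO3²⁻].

[CO2*] = KH · pCO2 = 10^(−1.50) × 1020×10^-6 = 3.226×10^-5 mol/kg
α₀ = 1/(1 + K1/[H⁺] + K1K2/[H⁺]²) = 1/(1 + 10^+1.65 + 10^+0.39) = 0.02078
DIC = [CO2*]/α₀ = 3.226×10^-5 / 0.02078 = 1.552 mmol/kg
CA = (α₁ + 2α₂)·DIC = (0.9282 + 2×0.05101) × 1.552 = 1.60 mmol/kg

CA = 1.60 mmol/kg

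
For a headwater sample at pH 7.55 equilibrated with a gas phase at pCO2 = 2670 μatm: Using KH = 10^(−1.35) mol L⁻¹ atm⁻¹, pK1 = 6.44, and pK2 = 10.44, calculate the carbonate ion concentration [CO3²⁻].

[CO2*] = KH · pCO2 = 10^(−1.35) × 2670×10^-6 = 1.193×10^-4 mol/L
α₀ = 1/(1 + K1/[H⁺] + K1K2/[H⁺]²) = 1/(1 + 10^+1.11 + 10^-1.78) = 0.07195
DIC = [CO2*]/α₀ = 1.193×10^-4 / 0.07195 = 1.658 mmol/L
[CO3²⁻] = α₂·DIC; α₂ = 0.001194, so [CO3²⁻] = 0.001194 × 1.658 = 0.00198 mmol/L = 1.98 μmol/L

[CO3²⁻] = 1.98 μmol/L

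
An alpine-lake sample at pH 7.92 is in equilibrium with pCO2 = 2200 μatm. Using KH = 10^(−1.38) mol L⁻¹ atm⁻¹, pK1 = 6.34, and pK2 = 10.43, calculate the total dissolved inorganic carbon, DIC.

[CO2*] = KH · pCO2 = 10^(−1.38) × 2200×10^-6 = 9.171×10^-5 mol/L
α₀ = 1/(1 + K1/[H⁺] + K1K2/[H⁺]²) = 1/(1 + 10^+1.58 + 10^-0.93) = 0.02555
DIC = [CO2*]/α₀ = 9.171×10^-5 / 0.02555 = 3.59 mmol/L

DIC = 3.59 mmol/L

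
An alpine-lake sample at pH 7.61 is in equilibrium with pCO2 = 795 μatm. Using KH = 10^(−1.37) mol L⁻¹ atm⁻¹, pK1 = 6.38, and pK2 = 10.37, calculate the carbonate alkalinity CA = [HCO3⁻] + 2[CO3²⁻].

CA = 0.578 mmol/L

[CO2*] = KH · pCO2 = 10^(−1.37) × 795×10^-6 = 3.391×10^-5 mol/L
α₀ = 1/(1 + K1/[H⁺] + K1K2/[H⁺]²) = 1/(1 + 10^+1.23 + 10^-1.53) = 0.05552
DIC = [CO2*]/α₀ = 3.391×10^-5 / 0.05552 = 0.6108 mmol/L
CA = (α₁ + 2α₂)·DIC = (0.9428 + 2×0.001638) × 0.6108 = 0.578 mmol/L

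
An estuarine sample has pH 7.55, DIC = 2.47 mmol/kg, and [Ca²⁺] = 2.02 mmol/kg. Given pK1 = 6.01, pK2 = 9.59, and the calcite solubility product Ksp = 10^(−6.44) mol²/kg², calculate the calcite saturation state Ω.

α₂ = 1 / (1 + [H⁺]/K2 + [H⁺]²/(K1K2)) = 1 / (1 + 10^+2.04 + 10^+0.50)
   = 1 / (1 + 109.65 + 3.1623) = 1/113.81 = 0.008787
[CO3²⁻] = α₂ × DIC = 0.008787 × 2.47 = 0.02170 mmol/kg
Ksp = 10^(−6.44) = 3.631×10^-7
Ω = [Ca²⁺][CO3²⁻]/Ksp = (2.02×10^-3)(2.170×10^-5) / 3.631×10^-7 = 0.121

Ω = 0.121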